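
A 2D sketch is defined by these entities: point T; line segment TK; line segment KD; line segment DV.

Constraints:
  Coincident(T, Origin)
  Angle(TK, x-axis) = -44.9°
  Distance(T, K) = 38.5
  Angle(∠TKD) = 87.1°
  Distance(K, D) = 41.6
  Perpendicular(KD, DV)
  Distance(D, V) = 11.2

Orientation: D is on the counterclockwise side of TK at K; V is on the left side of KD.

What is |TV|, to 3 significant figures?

48.1

∠TKD = 87.1°, so KD runs at -44.9° + (180° − 87.1°) = 48.0° from the x-axis; with |KD| = 41.6, D = K + 41.6·(cos 48.0°, sin 48.0°) = (55.1, 3.74). The perpendicularity gives DV at right angles to KD; with |DV| = 11.2 on the left of KD, V = D + 11.2·(-0.743, 0.669) = (46.8, 11.2). Then |TV| = |V − T| = 48.1.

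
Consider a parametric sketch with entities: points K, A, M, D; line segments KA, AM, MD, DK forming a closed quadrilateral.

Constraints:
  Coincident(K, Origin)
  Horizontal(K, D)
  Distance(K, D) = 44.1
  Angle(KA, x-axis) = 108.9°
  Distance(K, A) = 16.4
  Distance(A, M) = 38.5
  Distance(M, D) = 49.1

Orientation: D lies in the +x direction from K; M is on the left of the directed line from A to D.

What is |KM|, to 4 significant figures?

48.33

Checks: |AM| = 38.50 ✓; |MD| = 49.10 ✓.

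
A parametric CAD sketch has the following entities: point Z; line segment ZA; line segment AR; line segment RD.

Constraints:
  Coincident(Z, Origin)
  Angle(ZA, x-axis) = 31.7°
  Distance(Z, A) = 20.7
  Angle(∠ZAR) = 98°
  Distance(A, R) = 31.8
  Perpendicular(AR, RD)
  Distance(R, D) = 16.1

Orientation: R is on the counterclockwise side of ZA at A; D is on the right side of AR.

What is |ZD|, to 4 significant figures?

50.42

Z is at the origin; ZA runs at 31.7° with length 20.7, so A = 20.7·(cos 31.7°, sin 31.7°) = (17.61, 10.88). ∠ZAR = 98.0°, so AR runs at 31.7° + (180° − 98.0°) = 113.7° from the x-axis; with |AR| = 31.8, R = A + 31.8·(cos 113.7°, sin 113.7°) = (4.830, 40.00). AR is perpendicular to RD; with |RD| = 16.1 on the right of AR, D = R + 16.1·(0.9157, 0.4019) = (19.57, 46.47). Then |ZD| = |D − Z| = 50.42.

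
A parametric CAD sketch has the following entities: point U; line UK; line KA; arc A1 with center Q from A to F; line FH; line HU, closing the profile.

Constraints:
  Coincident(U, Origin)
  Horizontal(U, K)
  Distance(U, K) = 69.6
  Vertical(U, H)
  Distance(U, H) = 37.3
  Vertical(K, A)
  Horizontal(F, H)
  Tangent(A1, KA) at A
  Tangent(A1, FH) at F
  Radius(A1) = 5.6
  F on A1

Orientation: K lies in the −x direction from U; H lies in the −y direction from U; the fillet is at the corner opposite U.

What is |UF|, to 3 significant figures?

74.1

The virtual corner opposite U is at (-69.6, -37.3). A1 meets KA tangentially, so QA is at right angles to KA and A1 meets FH tangentially, so QF is at right angles to FH, with radius 5.6, so the center Q sits 5.6 in from both sides at Q = (-64.0, -31.7). That places the tangent points at A = (-69.6, -31.7) on KA and F = (-64.0, -37.3) on FH. Then |UF| = |F − U| = 74.1.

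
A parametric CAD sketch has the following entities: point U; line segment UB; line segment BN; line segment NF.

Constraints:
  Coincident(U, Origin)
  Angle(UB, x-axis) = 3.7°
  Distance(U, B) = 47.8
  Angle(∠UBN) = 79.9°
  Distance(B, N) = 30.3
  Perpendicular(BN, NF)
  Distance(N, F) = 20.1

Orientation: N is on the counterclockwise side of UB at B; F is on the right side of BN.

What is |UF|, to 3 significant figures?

70.6

U is at the origin; UB runs at 3.7° with length 47.8, so B = 47.8·(cos 3.7°, sin 3.7°) = (47.7, 3.08). ∠UBN = 79.9°, so BN runs at 3.7° + (180° − 79.9°) = 104° from the x-axis; with |BN| = 30.3, N = B + 30.3·(cos 104°, sin 104°) = (40.5, 32.5). The perpendicularity gives NF at right angles to BN; with |NF| = 20.1 on the right of BN, F = N + 20.1·(0.971, 0.239) = (60.0, 37.3). Then |UF| = |F − U| = 70.6.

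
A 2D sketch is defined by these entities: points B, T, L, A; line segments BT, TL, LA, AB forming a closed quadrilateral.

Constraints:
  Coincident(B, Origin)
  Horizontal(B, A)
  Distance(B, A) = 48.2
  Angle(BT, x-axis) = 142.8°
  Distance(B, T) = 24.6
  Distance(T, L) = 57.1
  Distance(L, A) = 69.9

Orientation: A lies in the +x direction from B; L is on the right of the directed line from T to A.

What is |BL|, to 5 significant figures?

41.943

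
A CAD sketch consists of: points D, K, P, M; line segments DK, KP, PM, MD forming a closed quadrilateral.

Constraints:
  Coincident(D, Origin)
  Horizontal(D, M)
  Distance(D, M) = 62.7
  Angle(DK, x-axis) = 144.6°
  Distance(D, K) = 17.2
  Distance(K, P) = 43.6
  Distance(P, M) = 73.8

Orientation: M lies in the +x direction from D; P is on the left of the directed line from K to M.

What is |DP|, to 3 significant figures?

48.7

Checks: |KP| = 43.60 ✓; |PM| = 73.80 ✓.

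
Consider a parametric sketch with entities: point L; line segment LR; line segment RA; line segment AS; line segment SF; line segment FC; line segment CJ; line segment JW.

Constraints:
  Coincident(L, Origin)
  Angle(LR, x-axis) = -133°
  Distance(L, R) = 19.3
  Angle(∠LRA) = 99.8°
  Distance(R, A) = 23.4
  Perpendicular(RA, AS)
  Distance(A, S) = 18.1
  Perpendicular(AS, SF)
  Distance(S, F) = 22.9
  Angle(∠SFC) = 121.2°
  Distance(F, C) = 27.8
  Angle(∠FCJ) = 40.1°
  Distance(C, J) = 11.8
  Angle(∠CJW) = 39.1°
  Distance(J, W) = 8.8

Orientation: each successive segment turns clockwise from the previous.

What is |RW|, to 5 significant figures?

11.035

∠FCJ = 40.1° gives CJ at 128.10° from the x-axis; with |CJ| = 11.8, J = (-11.921, -17.193). ∠CJW = 39.1° gives JW at -12.800° from the x-axis; with |JW| = 8.8, W = (-3.3400, -19.143). Then |RW| = |W − R| = 11.035.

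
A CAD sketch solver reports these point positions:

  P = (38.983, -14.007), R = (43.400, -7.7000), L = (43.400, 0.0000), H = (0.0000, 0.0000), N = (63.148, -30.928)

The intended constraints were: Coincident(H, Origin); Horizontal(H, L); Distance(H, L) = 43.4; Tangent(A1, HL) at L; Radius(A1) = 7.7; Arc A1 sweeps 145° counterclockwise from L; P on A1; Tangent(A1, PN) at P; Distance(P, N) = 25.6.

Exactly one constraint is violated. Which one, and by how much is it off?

Distance(P, N) = 25.6 — off by 3.90.

H = (0.00, 0.00) ✓; H.y = 0.00, L.y = 0.00 ✓; |HL| = 43.40 ✓; ∠(RL, LH) = 90.00° ✓; |RL| = 7.700 ✓; bearing(R→P) − bearing(R→L) = 145.0° ✓; |RP| = 7.700 ✓; ∠(RP, PN) = 90.00° ✓; |PN| = 29.50 ✗.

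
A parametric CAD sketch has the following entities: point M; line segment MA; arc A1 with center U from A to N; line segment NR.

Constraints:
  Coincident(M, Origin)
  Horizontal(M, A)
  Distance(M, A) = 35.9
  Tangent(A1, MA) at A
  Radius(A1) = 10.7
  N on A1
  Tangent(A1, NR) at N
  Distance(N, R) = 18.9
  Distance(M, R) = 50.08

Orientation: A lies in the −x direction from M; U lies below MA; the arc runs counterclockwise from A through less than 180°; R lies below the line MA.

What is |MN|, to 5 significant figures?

48.105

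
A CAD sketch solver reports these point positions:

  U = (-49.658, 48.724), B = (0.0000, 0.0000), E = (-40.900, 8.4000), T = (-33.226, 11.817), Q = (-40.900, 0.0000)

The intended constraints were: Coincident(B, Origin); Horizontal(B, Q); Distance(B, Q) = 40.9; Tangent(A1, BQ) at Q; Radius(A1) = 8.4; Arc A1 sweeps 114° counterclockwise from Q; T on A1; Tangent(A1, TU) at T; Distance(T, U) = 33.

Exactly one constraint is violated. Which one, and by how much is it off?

Distance(T, U) = 33 — off by 7.40.

B = (0.00, 0.00) ✓; B.y = 0.00, Q.y = 0.00 ✓; |BQ| = 40.90 ✓; ∠(EQ, QB) = 90.00° ✓; |EQ| = 8.400 ✓; bearing(E→T) − bearing(E→Q) = 114.0° ✓; |ET| = 8.400 ✓; ∠(ET, TU) = 90.00° ✓; |TU| = 40.40 ✗.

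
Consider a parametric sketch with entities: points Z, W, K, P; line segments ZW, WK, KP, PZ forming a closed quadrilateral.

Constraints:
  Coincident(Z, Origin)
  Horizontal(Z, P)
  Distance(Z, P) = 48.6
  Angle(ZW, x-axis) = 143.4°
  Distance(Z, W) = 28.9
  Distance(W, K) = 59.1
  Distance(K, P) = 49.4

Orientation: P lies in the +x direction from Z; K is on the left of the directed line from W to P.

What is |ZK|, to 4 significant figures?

53.67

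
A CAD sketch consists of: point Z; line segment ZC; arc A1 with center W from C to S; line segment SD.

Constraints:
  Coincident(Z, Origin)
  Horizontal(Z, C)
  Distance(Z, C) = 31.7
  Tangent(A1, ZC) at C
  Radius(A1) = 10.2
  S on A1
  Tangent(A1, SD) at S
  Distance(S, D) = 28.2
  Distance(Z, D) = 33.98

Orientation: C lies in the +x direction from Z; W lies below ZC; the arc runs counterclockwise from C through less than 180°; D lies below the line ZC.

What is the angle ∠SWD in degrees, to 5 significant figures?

70.115°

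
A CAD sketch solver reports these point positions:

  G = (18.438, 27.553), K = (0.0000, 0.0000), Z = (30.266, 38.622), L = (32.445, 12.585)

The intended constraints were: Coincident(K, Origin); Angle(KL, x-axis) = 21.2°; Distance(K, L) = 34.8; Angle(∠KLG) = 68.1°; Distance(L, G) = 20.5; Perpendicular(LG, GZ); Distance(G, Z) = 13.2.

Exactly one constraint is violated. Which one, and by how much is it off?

Distance(G, Z) = 13.2 — off by 3.00.

K = (0.00, 0.00) ✓; KL at 21.20° ✓; |KL| = 34.80 ✓; ∠KLG = 68.10° ✓; |LG| = 20.50 ✓; ∠(LG, GZ) = 90.00° ✓; |GZ| = 16.20 ✗.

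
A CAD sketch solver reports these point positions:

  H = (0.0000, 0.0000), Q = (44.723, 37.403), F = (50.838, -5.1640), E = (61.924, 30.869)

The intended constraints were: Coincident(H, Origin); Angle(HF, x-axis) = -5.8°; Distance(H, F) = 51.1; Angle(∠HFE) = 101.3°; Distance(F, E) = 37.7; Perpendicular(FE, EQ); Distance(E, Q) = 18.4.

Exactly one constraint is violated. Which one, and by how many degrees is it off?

Perpendicular(FE, EQ) — off by 3.70°.

H = (0.00, 0.00) ✓; HF at -5.800° ✓; |HF| = 51.10 ✓; ∠HFE = 101.3° ✓; |FE| = 37.70 ✓; ∠(FE, EQ) = 86.30° ✗; |EQ| = 18.40 ✓.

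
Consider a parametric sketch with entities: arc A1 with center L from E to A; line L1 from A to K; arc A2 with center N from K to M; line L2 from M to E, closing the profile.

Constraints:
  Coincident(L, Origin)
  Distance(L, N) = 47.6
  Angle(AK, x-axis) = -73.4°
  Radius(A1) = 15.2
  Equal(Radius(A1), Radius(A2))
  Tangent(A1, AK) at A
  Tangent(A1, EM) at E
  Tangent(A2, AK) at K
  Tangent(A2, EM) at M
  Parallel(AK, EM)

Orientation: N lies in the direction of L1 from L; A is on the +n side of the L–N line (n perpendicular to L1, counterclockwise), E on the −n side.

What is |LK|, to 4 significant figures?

49.97

Tangency of A1 to both parallel lines with radius 15.2 puts A and E at L ± 15.2·n: A = (14.57, 4.342), E = (-14.57, -4.342). Equal radii place K and M the same way about N: K = N + 15.2·n = (28.17, -41.27), M = N − 15.2·n = (-0.9677, -49.96). Then |LK| = |K − L| = 49.97.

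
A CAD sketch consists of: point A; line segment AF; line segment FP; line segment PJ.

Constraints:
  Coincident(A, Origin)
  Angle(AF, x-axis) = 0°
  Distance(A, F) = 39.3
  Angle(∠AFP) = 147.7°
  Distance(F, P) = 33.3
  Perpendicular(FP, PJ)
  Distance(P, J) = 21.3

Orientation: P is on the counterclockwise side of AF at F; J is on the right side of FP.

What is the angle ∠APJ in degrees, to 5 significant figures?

107.52°

A is at the origin; AF runs at 0.0° with length 39.3, so F = 39.3·(cos 0.0°, sin 0.0°) = (39.300, 0.0000). ∠AFP = 147.7°, so FP runs at 0.0° + (180° − 147.7°) = 32.300° from the x-axis; with |FP| = 33.3, P = F + 33.3·(cos 32.300°, sin 32.300°) = (67.447, 17.794). FP ⟂ PJ; with |PJ| = 21.3 on the right of FP, J = P + 21.3·(0.53435, -0.84526) = (78.829, -0.21014). Then cos ∠APJ = PA·PJ / (|PA||PJ|), giving 107.52°.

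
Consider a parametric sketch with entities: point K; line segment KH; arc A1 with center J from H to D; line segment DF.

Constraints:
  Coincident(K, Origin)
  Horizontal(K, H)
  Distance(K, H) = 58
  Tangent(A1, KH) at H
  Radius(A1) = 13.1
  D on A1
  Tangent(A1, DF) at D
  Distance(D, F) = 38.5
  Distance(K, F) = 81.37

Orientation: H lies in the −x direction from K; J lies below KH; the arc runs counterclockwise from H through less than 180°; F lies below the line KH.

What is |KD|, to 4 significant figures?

72.56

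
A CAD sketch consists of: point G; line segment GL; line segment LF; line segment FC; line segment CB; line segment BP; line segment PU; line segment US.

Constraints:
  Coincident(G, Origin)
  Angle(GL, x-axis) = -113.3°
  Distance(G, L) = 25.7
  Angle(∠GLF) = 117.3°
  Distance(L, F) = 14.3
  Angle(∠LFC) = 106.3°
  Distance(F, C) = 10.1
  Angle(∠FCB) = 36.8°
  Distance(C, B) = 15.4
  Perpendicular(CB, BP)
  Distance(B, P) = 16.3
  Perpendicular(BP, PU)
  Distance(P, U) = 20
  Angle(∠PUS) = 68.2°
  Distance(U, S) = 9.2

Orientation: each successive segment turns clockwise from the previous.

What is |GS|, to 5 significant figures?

39.235

G is at the origin; GL runs at -113.3° with length 25.7, so L = (-10.166, -23.604). ∠GLF = 117.3° gives LF at -176.00° from the x-axis; with |LF| = 14.3, F = (-24.431, -24.602). ∠LFC = 106.3° gives FC at 110.30° from the x-axis; with |FC| = 10.1, C = (-27.935, -15.129). ∠FCB = 36.8° gives CB at -32.900° from the x-axis; with |CB| = 15.4, B = (-15.005, -23.494). The perpendicularity gives BP at right angles to CB, so BP runs at -122.90°; with |BP| = 16.3, P = (-23.858, -37.180). The perpendicularity gives PU at right angles to BP, so PU runs at 147.10°; with |PU| = 20.0, U = (-40.651, -26.316). ∠PUS = 68.2° gives US at 35.300° from the x-axis; with |US| = 9.2, S = (-33.142, -21.000). Then |GS| = |S − G| = 39.235.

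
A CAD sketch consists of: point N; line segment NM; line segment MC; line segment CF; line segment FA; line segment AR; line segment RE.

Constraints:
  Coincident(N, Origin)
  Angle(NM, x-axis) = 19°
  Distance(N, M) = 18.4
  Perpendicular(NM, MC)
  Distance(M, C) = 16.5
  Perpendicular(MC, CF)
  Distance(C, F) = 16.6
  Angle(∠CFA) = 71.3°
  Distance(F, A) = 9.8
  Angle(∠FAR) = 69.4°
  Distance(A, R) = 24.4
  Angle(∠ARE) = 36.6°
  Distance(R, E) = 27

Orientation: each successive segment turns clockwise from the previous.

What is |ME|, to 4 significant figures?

30.37

N is at the origin; NM runs at 19.0° with length 18.4, so M = (17.40, 5.990). The perpendicularity gives MC at right angles to NM, so MC runs at -71.00°; with |MC| = 16.5, C = (22.77, -9.611). The perpendicularity gives CF at right angles to MC, so CF runs at -161.0°; with |CF| = 16.6, F = (7.074, -15.02). ∠CFA = 71.3° gives FA at 90.30° from the x-axis; with |FA| = 9.8, A = (7.022, -5.215). ∠FAR = 69.4° gives AR at -20.30° from the x-axis; with |AR| = 24.4, R = (29.91, -13.68). ∠ARE = 36.6° gives RE at -163.7° from the x-axis; with |RE| = 27.0, E = (3.992, -21.26). Then |ME| = |E − M| = 30.37.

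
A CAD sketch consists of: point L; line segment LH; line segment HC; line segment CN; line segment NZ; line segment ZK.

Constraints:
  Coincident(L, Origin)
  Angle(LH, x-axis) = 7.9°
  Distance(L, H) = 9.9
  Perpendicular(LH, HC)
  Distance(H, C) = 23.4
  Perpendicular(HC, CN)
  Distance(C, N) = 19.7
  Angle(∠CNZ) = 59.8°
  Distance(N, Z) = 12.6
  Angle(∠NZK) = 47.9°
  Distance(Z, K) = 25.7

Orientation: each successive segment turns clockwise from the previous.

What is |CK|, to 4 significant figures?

14.68

L is at the origin; LH runs at 7.9° with length 9.9, so H = (9.806, 1.361). LH is perpendicular to HC, so HC runs at -82.10°; with |HC| = 23.4, C = (13.02, -21.82). The perpendicularity gives CN at right angles to HC, so CN runs at -172.1°; with |CN| = 19.7, N = (-6.491, -24.52). ∠CNZ = 59.8° gives NZ at 67.70° from the x-axis; with |NZ| = 12.6, Z = (-1.710, -12.87). ∠NZK = 47.9° gives ZK at -64.40° from the x-axis; with |ZK| = 25.7, K = (9.395, -36.04). Then |CK| = |K − C| = 14.68.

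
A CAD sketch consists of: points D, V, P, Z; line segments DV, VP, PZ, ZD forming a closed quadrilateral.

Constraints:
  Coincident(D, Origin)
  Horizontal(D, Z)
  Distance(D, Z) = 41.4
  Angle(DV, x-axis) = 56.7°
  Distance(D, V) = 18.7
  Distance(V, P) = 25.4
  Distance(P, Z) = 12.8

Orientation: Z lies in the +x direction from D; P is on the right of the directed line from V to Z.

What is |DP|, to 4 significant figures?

28.79

Checks: |VP| = 25.40 ✓; |PZ| = 12.80 ✓.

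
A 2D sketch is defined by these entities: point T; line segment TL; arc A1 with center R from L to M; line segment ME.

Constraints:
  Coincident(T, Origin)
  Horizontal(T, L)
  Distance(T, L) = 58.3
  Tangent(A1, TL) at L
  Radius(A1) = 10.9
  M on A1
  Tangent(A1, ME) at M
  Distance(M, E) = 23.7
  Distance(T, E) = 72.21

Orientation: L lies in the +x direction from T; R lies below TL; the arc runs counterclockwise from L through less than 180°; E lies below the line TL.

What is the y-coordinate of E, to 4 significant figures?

-36.69

Checks: |RM| = 10.90 ✓; ∠(RM, ME) = 90.00° ✓; |ME| = 23.70 ✓; |TE| = 72.21 ✓.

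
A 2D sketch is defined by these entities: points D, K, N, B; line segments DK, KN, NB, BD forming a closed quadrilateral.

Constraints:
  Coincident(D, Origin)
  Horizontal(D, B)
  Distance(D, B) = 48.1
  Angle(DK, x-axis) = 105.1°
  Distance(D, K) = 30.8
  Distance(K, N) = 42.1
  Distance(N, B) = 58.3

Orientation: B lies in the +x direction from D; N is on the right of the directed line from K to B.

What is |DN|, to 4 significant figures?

15.21

Checks: |KN| = 42.10 ✓; |NB| = 58.30 ✓.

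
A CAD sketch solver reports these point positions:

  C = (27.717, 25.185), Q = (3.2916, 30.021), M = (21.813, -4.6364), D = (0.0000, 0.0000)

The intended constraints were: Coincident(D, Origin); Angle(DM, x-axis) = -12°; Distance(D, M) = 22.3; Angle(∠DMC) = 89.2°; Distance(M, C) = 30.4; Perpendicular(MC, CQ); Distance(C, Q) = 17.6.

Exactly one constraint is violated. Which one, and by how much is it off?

Distance(C, Q) = 17.6 — off by 7.30.

D = (0.00, 0.00) ✓; DM at -12.00° ✓; |DM| = 22.30 ✓; ∠DMC = 89.20° ✓; |MC| = 30.40 ✓; ∠(MC, CQ) = 90.00° ✓; |CQ| = 24.90 ✗.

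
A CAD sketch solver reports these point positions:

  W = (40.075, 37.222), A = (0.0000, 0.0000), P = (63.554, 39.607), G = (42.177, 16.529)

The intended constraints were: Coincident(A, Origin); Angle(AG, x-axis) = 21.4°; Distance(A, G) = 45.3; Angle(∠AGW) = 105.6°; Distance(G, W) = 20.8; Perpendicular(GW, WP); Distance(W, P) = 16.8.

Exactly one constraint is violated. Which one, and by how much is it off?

Distance(W, P) = 16.8 — off by 6.80.

A = (0.00, 0.00) ✓; AG at 21.40° ✓; |AG| = 45.30 ✓; ∠AGW = 105.6° ✓; |GW| = 20.80 ✓; ∠(GW, WP) = 90.00° ✓; |WP| = 23.60 ✗.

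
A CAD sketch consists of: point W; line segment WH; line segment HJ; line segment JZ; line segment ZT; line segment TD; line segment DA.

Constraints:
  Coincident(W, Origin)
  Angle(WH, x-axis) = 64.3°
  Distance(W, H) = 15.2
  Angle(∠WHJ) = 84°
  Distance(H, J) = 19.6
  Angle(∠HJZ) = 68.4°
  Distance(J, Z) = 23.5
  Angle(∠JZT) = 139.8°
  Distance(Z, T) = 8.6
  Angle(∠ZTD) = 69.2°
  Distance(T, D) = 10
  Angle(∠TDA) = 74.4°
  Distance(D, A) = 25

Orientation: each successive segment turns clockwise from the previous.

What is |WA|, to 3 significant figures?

25.6

W is at the origin; WH runs at 64.3° with length 15.2, so H = (6.59, 13.7). ∠WHJ = 84.0° gives HJ at -31.7° from the x-axis; with |HJ| = 19.6, J = (23.3, 3.40). ∠HJZ = 68.4° gives JZ at -143° from the x-axis; with |JZ| = 23.5, Z = (4.43, -10.6). ∠JZT = 139.8° gives ZT at 176° from the x-axis; with |ZT| = 8.6, T = (-4.16, -10.1). ∠ZTD = 69.2° gives TD at 65.7° from the x-axis; with |TD| = 10.0, D = (-0.0430, -1.01). ∠TDA = 74.4° gives DA at -39.9° from the x-axis; with |DA| = 25.0, A = (19.1, -17.0). Then |WA| = |A − W| = 25.6.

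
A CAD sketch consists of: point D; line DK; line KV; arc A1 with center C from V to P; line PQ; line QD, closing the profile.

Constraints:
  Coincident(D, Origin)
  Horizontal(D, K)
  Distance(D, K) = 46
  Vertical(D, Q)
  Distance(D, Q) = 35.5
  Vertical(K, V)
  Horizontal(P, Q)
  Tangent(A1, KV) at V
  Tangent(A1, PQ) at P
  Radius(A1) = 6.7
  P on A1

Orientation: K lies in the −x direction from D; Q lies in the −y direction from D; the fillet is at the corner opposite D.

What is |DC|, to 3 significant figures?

48.7

D is at the origin; DK is horizontal with |DK| = 46.0 and K on the −x side, so K = (-46.0, 0.00). D and Q share the same x with |DQ| = 35.5 and Q on the −y side, so Q = (0.00, -35.5). The virtual corner opposite D is at (-46.0, -35.5). Tangency of A1 to KV means the radius CV is perpendicular to KV and the tangent condition forces CP to be normal to PQ, with radius 6.7, so the center C sits 6.7 in from both sides at C = (-39.3, -28.8). Then |DC| = |C − D| = 48.7.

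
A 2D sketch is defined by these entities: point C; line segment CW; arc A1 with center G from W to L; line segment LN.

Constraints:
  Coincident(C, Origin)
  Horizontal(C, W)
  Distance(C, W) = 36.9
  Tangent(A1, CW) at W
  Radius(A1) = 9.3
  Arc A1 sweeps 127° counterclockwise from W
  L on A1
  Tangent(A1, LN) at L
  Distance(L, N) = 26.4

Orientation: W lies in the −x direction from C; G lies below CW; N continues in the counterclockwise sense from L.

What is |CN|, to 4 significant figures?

45.86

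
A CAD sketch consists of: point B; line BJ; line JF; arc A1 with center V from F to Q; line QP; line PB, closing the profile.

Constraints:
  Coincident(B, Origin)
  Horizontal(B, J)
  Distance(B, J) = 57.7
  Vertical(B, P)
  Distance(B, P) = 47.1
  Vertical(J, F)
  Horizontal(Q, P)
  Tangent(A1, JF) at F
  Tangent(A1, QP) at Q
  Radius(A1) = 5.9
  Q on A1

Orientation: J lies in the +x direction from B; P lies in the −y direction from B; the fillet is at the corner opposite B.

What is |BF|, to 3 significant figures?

70.9

B is at the origin; B and J share the same y with |BJ| = 57.7 and J on the +x side, so J = (57.7, 0.00). BP is vertical with |BP| = 47.1 and P on the −y side, so P = (0.00, -47.1). The virtual corner opposite B is at (57.7, -47.1). Since A1 is tangent to JF there, VF ⟂ JF and since A1 is tangent to QP there, VQ ⟂ QP, with radius 5.9, so the center V sits 5.9 in from both sides at V = (51.8, -41.2). That places the tangent points at F = (57.7, -41.2) on JF and Q = (51.8, -47.1) on QP. Then |BF| = |F − B| = 70.9.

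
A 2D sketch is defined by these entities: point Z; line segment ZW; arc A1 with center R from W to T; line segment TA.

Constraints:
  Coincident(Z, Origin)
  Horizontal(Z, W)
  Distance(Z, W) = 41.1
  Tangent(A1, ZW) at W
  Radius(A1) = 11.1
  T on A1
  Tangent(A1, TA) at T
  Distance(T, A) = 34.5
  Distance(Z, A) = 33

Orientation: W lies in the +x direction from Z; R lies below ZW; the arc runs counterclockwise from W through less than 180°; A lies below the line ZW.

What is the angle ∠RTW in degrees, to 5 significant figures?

64.292°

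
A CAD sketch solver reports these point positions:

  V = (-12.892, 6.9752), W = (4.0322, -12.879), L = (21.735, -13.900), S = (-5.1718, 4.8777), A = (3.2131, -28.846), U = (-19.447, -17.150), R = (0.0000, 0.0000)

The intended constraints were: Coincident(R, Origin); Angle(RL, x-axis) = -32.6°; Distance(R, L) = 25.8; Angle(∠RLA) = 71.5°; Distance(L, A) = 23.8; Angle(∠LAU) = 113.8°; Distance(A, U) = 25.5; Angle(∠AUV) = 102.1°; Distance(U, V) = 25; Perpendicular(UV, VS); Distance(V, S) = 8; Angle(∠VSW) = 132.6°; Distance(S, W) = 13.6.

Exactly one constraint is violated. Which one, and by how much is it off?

Distance(S, W) = 13.6 — off by 6.40.

R = (0.00, 0.00) ✓; RL at -32.60° ✓; |RL| = 25.80 ✓; ∠RLA = 71.50° ✓; |LA| = 23.80 ✓; ∠LAU = 113.8° ✓; |AU| = 25.50 ✓; ∠AUV = 102.1° ✓; |UV| = 25.00 ✓; ∠(UV, VS) = 90.00° ✓; |VS| = 8.000 ✓; ∠VSW = 132.6° ✓; |SW| = 20.00 ✗.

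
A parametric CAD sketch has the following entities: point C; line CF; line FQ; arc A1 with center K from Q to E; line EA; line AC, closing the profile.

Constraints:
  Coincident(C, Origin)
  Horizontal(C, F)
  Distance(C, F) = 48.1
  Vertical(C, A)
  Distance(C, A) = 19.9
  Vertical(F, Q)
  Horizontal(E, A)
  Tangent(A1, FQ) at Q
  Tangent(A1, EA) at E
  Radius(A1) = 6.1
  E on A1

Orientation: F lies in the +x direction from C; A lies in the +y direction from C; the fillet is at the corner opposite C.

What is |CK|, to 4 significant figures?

44.21

C is at the origin; C and F share the same y with |CF| = 48.1 and F on the +x side, so F = (48.10, 0.000). C and A share the same x with |CA| = 19.9 and A on the +y side, so A = (0.000, 19.90). The virtual corner opposite C is at (48.10, 19.90). The tangent condition forces KQ to be normal to FQ and the tangent condition forces KE to be normal to EA, with radius 6.1, so the center K sits 6.1 in from both sides at K = (42.00, 13.80). Then |CK| = |K − C| = 44.21.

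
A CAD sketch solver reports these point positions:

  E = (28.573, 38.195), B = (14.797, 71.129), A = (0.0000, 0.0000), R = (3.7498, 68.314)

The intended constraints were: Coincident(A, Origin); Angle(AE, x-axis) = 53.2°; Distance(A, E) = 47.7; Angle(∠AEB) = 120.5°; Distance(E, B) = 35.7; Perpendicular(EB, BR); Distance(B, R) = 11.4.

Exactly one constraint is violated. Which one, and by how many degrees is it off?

Perpendicular(EB, BR) — off by 8.40°.

A = (0.00, 0.00) ✓; AE at 53.20° ✓; |AE| = 47.70 ✓; ∠AEB = 120.5° ✓; |EB| = 35.70 ✓; ∠(EB, BR) = 81.60° ✗; |BR| = 11.40 ✓.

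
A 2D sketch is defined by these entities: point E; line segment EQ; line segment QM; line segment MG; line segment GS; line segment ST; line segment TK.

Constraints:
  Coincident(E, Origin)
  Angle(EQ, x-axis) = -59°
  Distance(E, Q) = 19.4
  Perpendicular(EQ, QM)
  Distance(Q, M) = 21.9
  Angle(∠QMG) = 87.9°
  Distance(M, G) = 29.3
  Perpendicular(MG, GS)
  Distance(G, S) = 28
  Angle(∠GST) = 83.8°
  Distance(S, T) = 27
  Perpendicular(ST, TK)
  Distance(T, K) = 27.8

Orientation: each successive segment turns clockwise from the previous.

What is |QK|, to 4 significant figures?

24.88

E is at the origin; EQ runs at -59.0° with length 19.4, so Q = (9.992, -16.63). EQ is perpendicular to QM, so QM runs at -149.0°; with |QM| = 21.9, M = (-8.780, -27.91). ∠QMG = 87.9° gives MG at 118.9° from the x-axis; with |MG| = 29.3, G = (-22.94, -2.257). The perpendicularity gives GS at right angles to MG, so GS runs at 28.90°; with |GS| = 28.0, S = (1.573, 11.27). ∠GST = 83.8° gives ST at -67.30° from the x-axis; with |ST| = 27.0, T = (11.99, -13.63). ST ⟂ TK, so TK runs at -157.3°; with |TK| = 27.8, K = (-13.65, -24.36). Then |QK| = |K − Q| = 24.88.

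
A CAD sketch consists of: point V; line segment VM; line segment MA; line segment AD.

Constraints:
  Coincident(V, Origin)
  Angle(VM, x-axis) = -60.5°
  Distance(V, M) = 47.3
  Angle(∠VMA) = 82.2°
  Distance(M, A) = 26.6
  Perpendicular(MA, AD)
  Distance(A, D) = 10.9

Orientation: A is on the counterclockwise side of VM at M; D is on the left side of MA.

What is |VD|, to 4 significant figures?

41.24

V is at the origin; VM runs at -60.5° with length 47.3, so M = 47.3·(cos -60.5°, sin -60.5°) = (23.29, -41.17). ∠VMA = 82.2°, so MA runs at -60.5° + (180° − 82.2°) = 37.30° from the x-axis; with |MA| = 26.6, A = M + 26.6·(cos 37.30°, sin 37.30°) = (44.45, -25.05). MA is perpendicular to AD; with |AD| = 10.9 on the left of MA, D = A + 10.9·(-0.6060, 0.7955) = (37.85, -16.38). Then |VD| = |D − V| = 41.24.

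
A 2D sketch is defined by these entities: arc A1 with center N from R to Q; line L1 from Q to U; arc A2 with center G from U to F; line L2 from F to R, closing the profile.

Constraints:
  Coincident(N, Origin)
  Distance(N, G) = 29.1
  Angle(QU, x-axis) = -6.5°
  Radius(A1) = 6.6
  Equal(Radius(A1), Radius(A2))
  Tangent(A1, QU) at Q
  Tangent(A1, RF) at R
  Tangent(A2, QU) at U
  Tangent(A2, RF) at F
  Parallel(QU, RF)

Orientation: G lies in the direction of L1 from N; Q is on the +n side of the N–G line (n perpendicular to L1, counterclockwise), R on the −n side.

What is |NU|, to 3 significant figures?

29.8

Tangency of A1 to both parallel lines with radius 6.6 puts Q and R at N ± 6.6·n: Q = (0.747, 6.56), R = (-0.747, -6.56). Equal radii place U and F the same way about G: U = G + 6.6·n = (29.7, 3.26), F = G − 6.6·n = (28.2, -9.85). Then |NU| = |U − N| = 29.8.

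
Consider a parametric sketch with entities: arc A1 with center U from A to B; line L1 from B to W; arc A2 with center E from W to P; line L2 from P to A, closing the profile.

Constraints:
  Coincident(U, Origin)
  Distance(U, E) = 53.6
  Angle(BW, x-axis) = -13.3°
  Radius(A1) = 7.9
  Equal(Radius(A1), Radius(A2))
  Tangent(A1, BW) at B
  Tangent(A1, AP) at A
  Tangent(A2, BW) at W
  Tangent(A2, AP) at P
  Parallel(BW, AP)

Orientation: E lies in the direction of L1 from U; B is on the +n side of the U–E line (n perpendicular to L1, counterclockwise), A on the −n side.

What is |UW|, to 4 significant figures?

54.18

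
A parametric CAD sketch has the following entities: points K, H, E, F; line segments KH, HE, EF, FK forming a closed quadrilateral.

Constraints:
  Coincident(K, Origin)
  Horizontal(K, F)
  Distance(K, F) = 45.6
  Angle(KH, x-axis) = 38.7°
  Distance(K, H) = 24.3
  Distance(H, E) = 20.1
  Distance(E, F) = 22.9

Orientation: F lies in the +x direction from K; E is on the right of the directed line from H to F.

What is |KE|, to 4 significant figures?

23.57

Checks: |HE| = 20.10 ✓; |EF| = 22.90 ✓.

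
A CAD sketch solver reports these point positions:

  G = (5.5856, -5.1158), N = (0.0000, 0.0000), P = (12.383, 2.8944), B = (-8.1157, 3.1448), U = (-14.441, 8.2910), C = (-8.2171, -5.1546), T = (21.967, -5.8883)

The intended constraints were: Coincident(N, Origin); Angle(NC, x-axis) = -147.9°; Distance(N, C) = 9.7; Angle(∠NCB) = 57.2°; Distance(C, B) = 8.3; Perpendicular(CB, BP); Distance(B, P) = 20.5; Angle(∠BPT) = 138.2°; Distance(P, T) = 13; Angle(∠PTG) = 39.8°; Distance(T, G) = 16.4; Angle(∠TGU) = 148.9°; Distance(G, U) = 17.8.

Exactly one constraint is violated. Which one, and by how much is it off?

Distance(G, U) = 17.8 — off by 6.30.

N = (0.00, 0.00) ✓; NC at -147.9° ✓; |NC| = 9.700 ✓; ∠NCB = 57.20° ✓; |CB| = 8.300 ✓; ∠(CB, BP) = 90.00° ✓; |BP| = 20.50 ✓; ∠BPT = 138.2° ✓; |PT| = 13.00 ✓; ∠PTG = 39.80° ✓; |TG| = 16.40 ✓; ∠TGU = 148.9° ✓; |GU| = 24.10 ✗.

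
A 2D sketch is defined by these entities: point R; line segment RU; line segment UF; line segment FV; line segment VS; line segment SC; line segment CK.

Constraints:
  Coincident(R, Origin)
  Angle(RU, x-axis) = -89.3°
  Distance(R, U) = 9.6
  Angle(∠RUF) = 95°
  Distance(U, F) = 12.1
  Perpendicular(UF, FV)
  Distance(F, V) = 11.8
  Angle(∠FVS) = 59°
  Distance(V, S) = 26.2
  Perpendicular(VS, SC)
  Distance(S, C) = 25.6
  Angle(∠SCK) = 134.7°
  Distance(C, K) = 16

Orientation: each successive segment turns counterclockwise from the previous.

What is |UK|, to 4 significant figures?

33.01

The perpendicularity gives SC at right angles to VS, so SC runs at -63.30°; with |SC| = 25.6, C = (1.164, -33.38). ∠SCK = 134.7° gives CK at -18.00° from the x-axis; with |CK| = 16.0, K = (16.38, -38.33). Then |UK| = |K − U| = 33.01.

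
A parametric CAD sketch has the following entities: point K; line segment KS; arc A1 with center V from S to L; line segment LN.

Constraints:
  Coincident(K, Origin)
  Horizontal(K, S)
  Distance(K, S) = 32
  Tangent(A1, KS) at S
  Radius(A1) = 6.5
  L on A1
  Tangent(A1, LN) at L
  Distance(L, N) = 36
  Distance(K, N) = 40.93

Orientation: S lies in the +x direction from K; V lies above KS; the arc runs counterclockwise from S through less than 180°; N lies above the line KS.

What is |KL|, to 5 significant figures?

38.513

K is at the origin; K and S share the same y with |KS| = 32.0 and S on the +x side, so S = (32.000, 0.0000). A1 meets KS tangentially, so VS is at right angles to KS, so V = S + (0, 6.5) = (32.000, 6.5000). Since VL ⟂ LN (tangency), |VN| = √(6.5² + 36.0²) = 36.582 regardless of where L sits on A1. So N lies on both circle(K, 40.93) and circle(V, 36.582); the above-KS intersection is N = (14.123, 38.416). L is the foot of the tangent from N: L = (37.016, 10.634).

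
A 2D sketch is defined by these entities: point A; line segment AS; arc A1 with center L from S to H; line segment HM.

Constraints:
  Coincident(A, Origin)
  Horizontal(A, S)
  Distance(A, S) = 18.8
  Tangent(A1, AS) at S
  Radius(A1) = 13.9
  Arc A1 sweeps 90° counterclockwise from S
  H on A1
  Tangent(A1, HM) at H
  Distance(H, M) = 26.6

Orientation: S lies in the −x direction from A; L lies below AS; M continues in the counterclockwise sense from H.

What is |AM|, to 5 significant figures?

52.053

On A1, S sits at bearing 90° from L; a 90° counterclockwise sweep puts H at bearing 180°, so H = L + 13.9·(cos 180°, sin 180°) = (-32.700, -13.900). Since A1 is tangent to HM there, LH ⟂ HM, so HM runs along (−sin 180°, cos 180°); with |HM| = 26.6, M = (-32.700, -40.500). Then |AM| = |M − A| = 52.053.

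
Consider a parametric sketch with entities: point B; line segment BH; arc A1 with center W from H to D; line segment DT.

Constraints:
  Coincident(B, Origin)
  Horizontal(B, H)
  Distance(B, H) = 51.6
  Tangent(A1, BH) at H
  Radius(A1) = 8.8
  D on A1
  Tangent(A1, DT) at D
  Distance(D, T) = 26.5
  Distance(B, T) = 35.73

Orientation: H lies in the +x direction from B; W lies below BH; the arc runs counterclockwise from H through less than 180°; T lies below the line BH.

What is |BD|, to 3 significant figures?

45.1

B is at the origin; B and H share the same y with |BH| = 51.6 and H on the +x side, so H = (51.6, 0.00). Since A1 is tangent to BH there, WH ⟂ BH, so W = H + (0, -8.8) = (51.6, -8.80). Since WD ⟂ DT (tangency), |WT| = √(8.8² + 26.5²) = 27.9 regardless of where D sits on A1. So T lies on both circle(B, 35.73) and circle(W, 27.9); the below-BH intersection is T = (27.5, -22.8). D is the foot of the tangent from T: D = (45.0, -2.98).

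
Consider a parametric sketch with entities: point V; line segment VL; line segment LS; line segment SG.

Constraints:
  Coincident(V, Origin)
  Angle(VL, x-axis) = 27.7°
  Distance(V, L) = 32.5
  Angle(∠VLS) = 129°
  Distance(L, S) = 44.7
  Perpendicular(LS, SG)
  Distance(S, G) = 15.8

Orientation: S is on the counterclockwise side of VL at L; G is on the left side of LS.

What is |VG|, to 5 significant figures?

65.836

∠VLS = 129.0°, so LS runs at 27.7° + (180° − 129.0°) = 78.700° from the x-axis; with |LS| = 44.7, S = L + 44.7·(cos 78.700°, sin 78.700°) = (37.534, 58.941). LS ⟂ SG; with |SG| = 15.8 on the left of LS, G = S + 15.8·(-0.98061, 0.19595) = (22.040, 62.037). Then |VG| = |G − V| = 65.836.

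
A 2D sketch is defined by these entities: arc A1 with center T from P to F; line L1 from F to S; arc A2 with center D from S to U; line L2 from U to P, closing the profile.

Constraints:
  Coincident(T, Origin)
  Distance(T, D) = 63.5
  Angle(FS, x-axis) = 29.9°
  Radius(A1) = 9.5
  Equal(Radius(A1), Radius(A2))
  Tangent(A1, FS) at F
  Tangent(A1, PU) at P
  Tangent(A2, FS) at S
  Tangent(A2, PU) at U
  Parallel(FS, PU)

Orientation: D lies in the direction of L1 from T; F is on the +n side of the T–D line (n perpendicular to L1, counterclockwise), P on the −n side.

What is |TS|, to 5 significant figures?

64.207

The slot axis is L1's direction at 29.9°, so u = (cos 29.9°, sin 29.9°) = (0.86690, 0.49849) and n = (−sin 29.9°, cos 29.9°) = (-0.49849, 0.86690). T is at the origin and D lies 63.5 along u from T, so D = 63.5·u = (55.048, 31.654). Tangency of A1 to both parallel lines with radius 9.5 puts F and P at T ± 9.5·n: F = (-4.7356, 8.2355), P = (4.7356, -8.2355). Equal radii place S and U the same way about D: S = D + 9.5·n = (50.312, 39.889), U = D − 9.5·n = (59.784, 23.418). Then |TS| = |S − T| = 64.207.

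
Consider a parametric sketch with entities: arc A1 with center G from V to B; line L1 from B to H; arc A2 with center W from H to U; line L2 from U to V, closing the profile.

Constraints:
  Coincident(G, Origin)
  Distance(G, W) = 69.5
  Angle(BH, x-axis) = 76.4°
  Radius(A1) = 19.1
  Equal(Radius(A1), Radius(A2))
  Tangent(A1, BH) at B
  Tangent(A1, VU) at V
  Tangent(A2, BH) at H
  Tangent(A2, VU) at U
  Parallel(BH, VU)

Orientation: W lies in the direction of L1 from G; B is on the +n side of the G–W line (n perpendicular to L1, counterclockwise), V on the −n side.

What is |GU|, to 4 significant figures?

72.08

The slot axis is L1's direction at 76.4°, so u = (cos 76.4°, sin 76.4°) = (0.2351, 0.9720) and n = (−sin 76.4°, cos 76.4°) = (-0.9720, 0.2351). G is at the origin and W lies 69.5 along u from G, so W = 69.5·u = (16.34, 67.55). Tangency of A1 to both parallel lines with radius 19.1 puts B and V at G ± 19.1·n: B = (-18.56, 4.491), V = (18.56, -4.491). Equal radii place H and U the same way about W: H = W + 19.1·n = (-2.222, 72.04), U = W − 19.1·n = (34.91, 63.06). Then |GU| = |U − G| = 72.08.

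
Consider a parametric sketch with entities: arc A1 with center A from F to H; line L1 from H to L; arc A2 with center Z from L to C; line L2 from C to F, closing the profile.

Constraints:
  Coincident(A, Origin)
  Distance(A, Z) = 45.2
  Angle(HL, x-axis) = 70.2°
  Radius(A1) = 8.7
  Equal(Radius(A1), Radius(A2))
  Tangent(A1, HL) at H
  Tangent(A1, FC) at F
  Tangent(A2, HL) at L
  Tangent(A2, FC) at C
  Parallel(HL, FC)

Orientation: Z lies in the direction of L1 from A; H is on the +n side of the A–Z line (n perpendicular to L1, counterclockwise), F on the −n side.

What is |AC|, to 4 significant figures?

46.03

The slot axis is L1's direction at 70.2°, so u = (cos 70.2°, sin 70.2°) = (0.3387, 0.9409) and n = (−sin 70.2°, cos 70.2°) = (-0.9409, 0.3387). A is at the origin and Z lies 45.2 along u from A, so Z = 45.2·u = (15.31, 42.53). Tangency of A1 to both parallel lines with radius 8.7 puts H and F at A ± 8.7·n: H = (-8.186, 2.947), F = (8.186, -2.947). Equal radii place L and C the same way about Z: L = Z + 8.7·n = (7.125, 45.47), C = Z − 8.7·n = (23.50, 39.58). Then |AC| = |C − A| = 46.03.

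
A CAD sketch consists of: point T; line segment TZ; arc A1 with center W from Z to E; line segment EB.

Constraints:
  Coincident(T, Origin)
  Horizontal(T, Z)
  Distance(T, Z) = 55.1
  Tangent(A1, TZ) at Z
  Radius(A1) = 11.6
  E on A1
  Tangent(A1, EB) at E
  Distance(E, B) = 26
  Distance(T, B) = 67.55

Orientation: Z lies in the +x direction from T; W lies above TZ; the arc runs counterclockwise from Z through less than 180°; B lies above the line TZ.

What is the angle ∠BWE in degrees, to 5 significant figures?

65.956°

T is at the origin; TZ is horizontal with |TZ| = 55.1 and Z on the +x side, so Z = (55.100, 0.0000). A1 meets TZ tangentially, so WZ is at right angles to TZ, so W = Z + (0, 11.6) = (55.100, 11.600). Since WE ⟂ EB (tangency), |WB| = √(11.6² + 26.0²) = 28.470 regardless of where E sits on A1. So B lies on both circle(T, 67.55) and circle(W, 28.470); the above-TZ intersection is B = (54.388, 40.061). E is the foot of the tangent from B: E = (65.572, 16.590).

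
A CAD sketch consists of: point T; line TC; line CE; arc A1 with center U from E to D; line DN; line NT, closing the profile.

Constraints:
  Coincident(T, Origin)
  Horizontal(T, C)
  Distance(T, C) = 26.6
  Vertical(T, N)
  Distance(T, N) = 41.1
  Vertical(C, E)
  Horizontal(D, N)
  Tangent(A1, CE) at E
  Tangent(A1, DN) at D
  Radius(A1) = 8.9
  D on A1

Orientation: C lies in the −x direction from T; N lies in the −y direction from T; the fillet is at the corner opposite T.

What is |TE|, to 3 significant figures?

41.8

T is at the origin; TC is horizontal with |TC| = 26.6 and C on the −x side, so C = (-26.6, 0.00). TN is vertical with |TN| = 41.1 and N on the −y side, so N = (0.00, -41.1). The virtual corner opposite T is at (-26.6, -41.1). A1 meets CE tangentially, so UE is at right angles to CE and since A1 is tangent to DN there, UD ⟂ DN, with radius 8.9, so the center U sits 8.9 in from both sides at U = (-17.7, -32.2). That places the tangent points at E = (-26.6, -32.2) on CE and D = (-17.7, -41.1) on DN. Then |TE| = |E − T| = 41.8.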